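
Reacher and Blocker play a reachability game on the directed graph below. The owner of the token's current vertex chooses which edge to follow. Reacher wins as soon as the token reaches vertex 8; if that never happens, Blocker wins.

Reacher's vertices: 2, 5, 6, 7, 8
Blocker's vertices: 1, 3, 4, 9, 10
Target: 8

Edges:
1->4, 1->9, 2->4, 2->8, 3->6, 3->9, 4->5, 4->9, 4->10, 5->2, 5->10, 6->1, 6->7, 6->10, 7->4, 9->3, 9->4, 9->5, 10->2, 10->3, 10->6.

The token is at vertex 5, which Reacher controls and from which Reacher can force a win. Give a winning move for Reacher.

2

A0 = {8}
A1: add {2} — 2 (Reacher) has 2→8.
A2: add {5} — 5 (Reacher) has 5→2.
A3 = A2; e.g. 1 (Blocker) can still go to 4. Fixed point.
From 5, successor 2 is in the attractor (rank 1); the other successor 10 is not.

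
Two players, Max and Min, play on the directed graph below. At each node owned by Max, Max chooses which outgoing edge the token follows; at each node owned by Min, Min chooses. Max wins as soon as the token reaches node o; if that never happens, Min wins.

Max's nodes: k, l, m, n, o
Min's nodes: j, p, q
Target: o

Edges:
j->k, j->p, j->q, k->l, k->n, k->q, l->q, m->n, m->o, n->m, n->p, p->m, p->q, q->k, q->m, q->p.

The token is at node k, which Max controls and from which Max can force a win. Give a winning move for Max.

n

A0 = {o}
A1: add {m} — m (Max) has m→o.
A2: add {n} — n (Max) has n→m.
A3: add {k} — k (Max) has k→n.
A4 = A3; e.g. j (Min) can still go to p. Fixed point.
From k, successor n is in the attractor (rank 2); the other successors l, q are not.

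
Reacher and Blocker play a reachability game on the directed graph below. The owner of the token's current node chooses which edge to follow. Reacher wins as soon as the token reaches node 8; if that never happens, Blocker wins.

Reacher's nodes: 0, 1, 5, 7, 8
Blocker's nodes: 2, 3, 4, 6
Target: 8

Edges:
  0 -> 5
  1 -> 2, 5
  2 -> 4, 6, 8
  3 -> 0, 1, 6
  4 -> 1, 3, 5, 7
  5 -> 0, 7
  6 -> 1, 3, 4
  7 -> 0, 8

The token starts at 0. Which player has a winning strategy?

Reacher

A0 = {8}
A1: add {7} — 7 (Reacher) has 7→8.
A2: add {5} — 5 (Reacher) has 5→7.
A3: add {0, 1} — 0 (Reacher) has 0→5; 1 (Reacher) has 1→5.
A4 = A3; e.g. 2 (Blocker) can still go to 4. Fixed point.
0 ∈ A3, so Reacher can force the target.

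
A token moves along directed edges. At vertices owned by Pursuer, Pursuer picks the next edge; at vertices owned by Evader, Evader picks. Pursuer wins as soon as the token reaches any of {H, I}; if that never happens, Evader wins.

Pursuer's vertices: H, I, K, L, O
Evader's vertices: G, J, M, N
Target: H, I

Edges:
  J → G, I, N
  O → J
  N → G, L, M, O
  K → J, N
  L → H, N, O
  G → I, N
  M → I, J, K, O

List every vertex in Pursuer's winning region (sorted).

H, I, L

A0 = {H, I}
A1: add {L} — L (Pursuer) has L→H.
A2 = A1; e.g. G (Evader) can still go to N. Fixed point.
Pursuer's winning region = {H, I, L}.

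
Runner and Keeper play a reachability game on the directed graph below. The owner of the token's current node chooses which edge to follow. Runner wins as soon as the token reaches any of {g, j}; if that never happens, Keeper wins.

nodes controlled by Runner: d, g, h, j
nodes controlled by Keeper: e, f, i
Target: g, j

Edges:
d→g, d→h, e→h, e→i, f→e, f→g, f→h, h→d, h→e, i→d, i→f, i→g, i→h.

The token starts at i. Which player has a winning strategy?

Keeper

A0 = {g, j}
A1: add {d} — d (Runner) has d→g.
A2: add {h} — h (Runner) has h→d.
A3 = A2; e.g. e (Keeper) can still go to i. Fixed point.
i never enters the attractor, so Keeper can avoid the target forever.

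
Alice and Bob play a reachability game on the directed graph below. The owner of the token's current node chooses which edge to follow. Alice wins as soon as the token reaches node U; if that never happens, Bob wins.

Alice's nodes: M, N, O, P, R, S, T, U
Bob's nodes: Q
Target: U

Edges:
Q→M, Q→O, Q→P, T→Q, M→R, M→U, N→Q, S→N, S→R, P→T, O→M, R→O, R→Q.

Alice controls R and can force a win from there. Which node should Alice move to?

O

A0 = {U}
A1: add {M} — M (Alice) has M→U.
A2: add {O} — O (Alice) has O→M.
A3: add {R} — R (Alice) has R→O.
A4: add {S} — S (Alice) has S→R.
A5 = A4; e.g. N (Alice) has no edge into A4. Fixed point.
From R, successor O is in the attractor (rank 2); the other successor Q is not.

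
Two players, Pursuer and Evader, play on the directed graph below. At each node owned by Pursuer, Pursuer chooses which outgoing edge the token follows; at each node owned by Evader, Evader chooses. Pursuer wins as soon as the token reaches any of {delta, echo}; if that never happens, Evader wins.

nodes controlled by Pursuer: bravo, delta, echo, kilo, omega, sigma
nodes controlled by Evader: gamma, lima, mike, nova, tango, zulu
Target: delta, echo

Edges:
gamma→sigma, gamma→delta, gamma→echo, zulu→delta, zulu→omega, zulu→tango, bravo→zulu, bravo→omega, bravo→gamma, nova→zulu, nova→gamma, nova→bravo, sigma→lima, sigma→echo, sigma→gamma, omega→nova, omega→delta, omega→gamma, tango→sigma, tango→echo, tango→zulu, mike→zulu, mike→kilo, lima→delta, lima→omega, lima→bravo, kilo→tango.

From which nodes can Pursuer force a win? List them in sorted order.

A0 = {delta, echo}
A1: add {omega, sigma} — sigma (Pursuer) has sigma→echo; omega (Pursuer) has omega→delta.
A2: add {bravo, gamma} — gamma (Evader): all of {sigma, delta, echo} already in; bravo (Pursuer) has bravo→omega.
A3: add {lima} — lima (Evader): all of {delta, omega, bravo} already in.
A4 = A3; e.g. nova (Evader) can still go to zulu. Fixed point.
Pursuer's winning region = {bravo, delta, echo, gamma, lima, omega, sigma}.

bravo, delta, echo, gamma, lima, omega, sigma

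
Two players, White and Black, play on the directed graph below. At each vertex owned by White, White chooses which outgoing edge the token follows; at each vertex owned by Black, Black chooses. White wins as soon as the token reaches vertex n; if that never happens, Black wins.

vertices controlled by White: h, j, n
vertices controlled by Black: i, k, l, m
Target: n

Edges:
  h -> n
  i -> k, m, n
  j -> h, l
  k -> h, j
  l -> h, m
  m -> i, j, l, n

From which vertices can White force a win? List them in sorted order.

h, j, k, n

A0 = {n}
A1: add {h} — h (White) has h→n.
A2: add {j} — j (White) has j→h.
A3: add {k} — k (Black): all of {h, j} already in.
A4 = A3; e.g. i (Black) can still go to m. Fixed point.
White's winning region = {h, j, k, n}.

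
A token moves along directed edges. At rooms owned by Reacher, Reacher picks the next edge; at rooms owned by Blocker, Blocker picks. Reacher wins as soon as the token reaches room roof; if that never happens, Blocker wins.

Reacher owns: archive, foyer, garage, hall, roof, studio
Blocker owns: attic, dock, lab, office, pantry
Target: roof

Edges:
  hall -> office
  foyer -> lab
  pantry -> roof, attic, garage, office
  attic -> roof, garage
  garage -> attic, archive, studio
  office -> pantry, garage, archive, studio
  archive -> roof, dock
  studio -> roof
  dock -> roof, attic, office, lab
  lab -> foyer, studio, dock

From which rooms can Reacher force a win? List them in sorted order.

A0 = {roof}
A1: add {archive, studio} — archive (Reacher) has archive→roof; studio (Reacher) has studio→roof.
A2: add {garage} — garage (Reacher) has garage→archive.
A3: add {attic} — attic (Blocker): all of {roof, garage} already in.
A4 = A3; e.g. hall (Reacher) has no edge into A3. Fixed point.
Reacher's winning region = {archive, attic, garage, roof, studio}.

archive, attic, garage, roof, studio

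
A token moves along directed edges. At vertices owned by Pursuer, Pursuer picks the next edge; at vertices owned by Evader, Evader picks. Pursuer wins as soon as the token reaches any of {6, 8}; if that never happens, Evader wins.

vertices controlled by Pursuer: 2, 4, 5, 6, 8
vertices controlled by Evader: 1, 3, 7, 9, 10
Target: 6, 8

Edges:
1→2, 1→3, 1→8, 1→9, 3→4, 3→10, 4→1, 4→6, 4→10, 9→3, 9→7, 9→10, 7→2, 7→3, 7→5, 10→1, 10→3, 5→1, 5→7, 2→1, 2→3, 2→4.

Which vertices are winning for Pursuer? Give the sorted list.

A0 = {6, 8}
A1: add {4} — 4 (Pursuer) has 4→6.
A2: add {2} — 2 (Pursuer) has 2→4.
A3 = A2; e.g. 1 (Evader) can still go to 3. Fixed point.
Pursuer's winning region = {2, 4, 6, 8}.

2, 4, 6, 8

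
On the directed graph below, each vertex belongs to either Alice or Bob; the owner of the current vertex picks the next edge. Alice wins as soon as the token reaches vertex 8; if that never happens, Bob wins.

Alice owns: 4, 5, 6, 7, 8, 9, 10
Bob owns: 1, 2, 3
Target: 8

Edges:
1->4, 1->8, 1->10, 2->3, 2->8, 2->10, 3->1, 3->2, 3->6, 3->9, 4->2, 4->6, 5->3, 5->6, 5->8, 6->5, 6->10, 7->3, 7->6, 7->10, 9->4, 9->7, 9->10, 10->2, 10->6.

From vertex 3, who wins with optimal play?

Bob

A0 = {8}
A1: add {5} — 5 (Alice) has 5→8.
A2: add {6} — 6 (Alice) has 6→5.
A3: add {4, 7, 10} — 4 (Alice) has 4→6; 7 (Alice) has 7→6; 10 (Alice) has 10→6.
A4: add {1, 9} — 1 (Bob): all of {4, 8, 10} already in; 9 (Alice) has 9→4.
A5 = A4; e.g. 2 (Bob) can still go to 3. Fixed point.
3 never enters the attractor, so Bob can avoid the target forever.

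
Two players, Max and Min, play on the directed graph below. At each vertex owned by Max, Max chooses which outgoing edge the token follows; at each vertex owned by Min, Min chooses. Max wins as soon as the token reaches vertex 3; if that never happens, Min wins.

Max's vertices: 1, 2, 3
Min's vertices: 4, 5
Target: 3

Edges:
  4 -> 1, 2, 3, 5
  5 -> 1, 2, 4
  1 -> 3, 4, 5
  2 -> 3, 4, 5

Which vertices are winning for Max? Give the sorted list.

1, 2, 3

A0 = {3}
A1: add {1, 2} — 1 (Max) has 1→3; 2 (Max) has 2→3.
A2 = A1; e.g. 4 (Min) can still go to 5. Fixed point.
Max's winning region = {1, 2, 3}.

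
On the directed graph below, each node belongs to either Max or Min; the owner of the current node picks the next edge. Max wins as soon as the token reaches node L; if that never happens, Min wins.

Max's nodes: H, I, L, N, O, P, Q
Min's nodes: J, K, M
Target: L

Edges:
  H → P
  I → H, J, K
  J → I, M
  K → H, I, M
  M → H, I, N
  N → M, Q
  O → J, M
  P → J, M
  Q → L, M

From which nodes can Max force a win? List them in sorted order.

A0 = {L}
A1: add {Q} — Q (Max) has Q→L.
A2: add {N} — N (Max) has N→Q.
A3 = A2; e.g. H (Max) has no edge into A2. Fixed point.
Max's winning region = {L, N, Q}.

L, N, Q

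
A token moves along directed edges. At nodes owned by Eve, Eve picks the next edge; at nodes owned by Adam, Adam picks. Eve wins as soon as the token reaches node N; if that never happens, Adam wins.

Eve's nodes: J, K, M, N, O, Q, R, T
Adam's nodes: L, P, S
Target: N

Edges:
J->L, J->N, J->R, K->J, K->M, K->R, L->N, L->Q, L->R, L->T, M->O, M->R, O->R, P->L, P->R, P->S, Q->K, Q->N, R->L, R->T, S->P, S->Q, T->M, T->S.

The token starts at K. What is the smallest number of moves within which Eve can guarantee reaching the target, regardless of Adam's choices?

A0 = {N}
A1: add {J, Q} — J (Eve) has J→N; Q (Eve) has Q→N.
A2: add {K} — K (Eve) has K→J.
A3 = A2; e.g. L (Adam) can still go to R. Fixed point.
K enters the attractor at level 2, so Eve can force the target in 2 moves from there.

2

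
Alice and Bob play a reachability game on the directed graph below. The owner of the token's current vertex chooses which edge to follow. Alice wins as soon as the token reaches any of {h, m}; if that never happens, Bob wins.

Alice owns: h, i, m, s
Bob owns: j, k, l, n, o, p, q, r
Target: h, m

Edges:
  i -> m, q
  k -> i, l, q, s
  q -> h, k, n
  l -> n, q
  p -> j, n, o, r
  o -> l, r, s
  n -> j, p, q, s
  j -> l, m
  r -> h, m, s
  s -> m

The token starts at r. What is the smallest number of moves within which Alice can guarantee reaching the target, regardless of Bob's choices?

A0 = {h, m}
A1: add {i, s} — i (Alice) has i→m; s (Alice) has s→m.
A2: add {r} — r (Bob): all of {h, m, s} already in.
A3 = A2; e.g. j (Bob) can still go to l. Fixed point.
r enters the attractor at level 2, so Alice can force the target in 2 moves from there.

2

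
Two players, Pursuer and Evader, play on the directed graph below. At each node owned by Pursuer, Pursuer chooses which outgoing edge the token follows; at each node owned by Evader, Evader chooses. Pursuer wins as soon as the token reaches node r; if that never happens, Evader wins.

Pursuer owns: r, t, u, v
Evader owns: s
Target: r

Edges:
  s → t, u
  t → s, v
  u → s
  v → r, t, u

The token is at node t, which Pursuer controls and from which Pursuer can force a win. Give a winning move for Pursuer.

A0 = {r}
A1: add {v} — v (Pursuer) has v→r.
A2: add {t} — t (Pursuer) has t→v.
A3 = A2; e.g. s (Evader) can still go to u. Fixed point.
From t, successor v is in the attractor (rank 1); the other successor s is not.

v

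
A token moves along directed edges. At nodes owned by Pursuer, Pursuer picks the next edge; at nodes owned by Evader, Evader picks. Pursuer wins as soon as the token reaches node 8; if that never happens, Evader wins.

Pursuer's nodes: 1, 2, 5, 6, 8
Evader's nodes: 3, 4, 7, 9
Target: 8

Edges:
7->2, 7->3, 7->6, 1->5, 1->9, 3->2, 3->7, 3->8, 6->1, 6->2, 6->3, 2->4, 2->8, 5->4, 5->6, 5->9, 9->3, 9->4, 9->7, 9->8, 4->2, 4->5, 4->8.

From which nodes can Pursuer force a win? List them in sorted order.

A0 = {8}
A1: add {2} — 2 (Pursuer) has 2→8.
A2: add {6} — 6 (Pursuer) has 6→2.
A3: add {5} — 5 (Pursuer) has 5→6.
A4: add {1, 4} — 1 (Pursuer) has 1→5; 4 (Evader): all of {2, 5, 8} already in.
A5 = A4; e.g. 3 (Evader) can still go to 7. Fixed point.
Pursuer's winning region = {1, 2, 4, 5, 6, 8}.

1, 2, 4, 5, 6, 8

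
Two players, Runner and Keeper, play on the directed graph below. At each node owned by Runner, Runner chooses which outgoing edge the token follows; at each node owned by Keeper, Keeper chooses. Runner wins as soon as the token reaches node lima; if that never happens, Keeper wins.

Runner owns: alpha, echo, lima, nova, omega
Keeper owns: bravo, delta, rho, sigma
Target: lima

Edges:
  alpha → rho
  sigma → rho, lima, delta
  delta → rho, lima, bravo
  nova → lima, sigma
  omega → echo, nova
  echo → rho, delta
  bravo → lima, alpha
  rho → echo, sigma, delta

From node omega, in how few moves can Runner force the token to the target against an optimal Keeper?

A0 = {lima}
A1: add {nova} — nova (Runner) has nova→lima.
A2: add {omega} — omega (Runner) has omega→nova.
A3 = A2; e.g. rho (Keeper) can still go to echo. Fixed point.
omega enters the attractor at level 2, so Runner can force the target in 2 moves from there.

2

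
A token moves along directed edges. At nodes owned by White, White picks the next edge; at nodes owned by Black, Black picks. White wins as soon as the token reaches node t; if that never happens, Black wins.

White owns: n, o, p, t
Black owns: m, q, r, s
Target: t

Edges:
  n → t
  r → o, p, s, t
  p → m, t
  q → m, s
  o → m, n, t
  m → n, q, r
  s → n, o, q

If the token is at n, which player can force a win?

White

A0 = {t}
A1: add {n, o, p} — n (White) has n→t; o (White) has o→t; p (White) has p→t.
A2 = A1; e.g. m (Black) can still go to q. Fixed point.
n ∈ A1, so White can force the target.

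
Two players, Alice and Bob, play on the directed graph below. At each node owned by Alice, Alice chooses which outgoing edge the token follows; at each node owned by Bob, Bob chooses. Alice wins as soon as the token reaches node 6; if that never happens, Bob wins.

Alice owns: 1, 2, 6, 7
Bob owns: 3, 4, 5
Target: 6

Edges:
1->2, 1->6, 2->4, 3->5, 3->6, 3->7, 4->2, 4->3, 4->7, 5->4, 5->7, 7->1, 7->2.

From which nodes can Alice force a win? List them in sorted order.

1, 6, 7

A0 = {6}
A1: add {1} — 1 (Alice) has 1→6.
A2: add {7} — 7 (Alice) has 7→1.
A3 = A2; e.g. 2 (Alice) has no edge into A2. Fixed point.
Alice's winning region = {1, 6, 7}.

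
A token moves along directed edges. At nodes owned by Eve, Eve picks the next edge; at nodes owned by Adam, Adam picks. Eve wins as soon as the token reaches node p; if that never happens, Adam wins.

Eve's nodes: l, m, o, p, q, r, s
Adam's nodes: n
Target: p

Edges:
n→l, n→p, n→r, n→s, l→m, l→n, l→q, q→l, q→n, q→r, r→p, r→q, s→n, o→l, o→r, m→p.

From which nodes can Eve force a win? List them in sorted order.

A0 = {p}
A1: add {m, r} — m (Eve) has m→p; r (Eve) has r→p.
A2: add {l, o, q} — l (Eve) has l→m; o (Eve) has o→r; q (Eve) has q→r.
A3 = A2; e.g. n (Adam) can still go to s. Fixed point.
Eve's winning region = {l, m, o, p, q, r}.

l, m, o, p, q, r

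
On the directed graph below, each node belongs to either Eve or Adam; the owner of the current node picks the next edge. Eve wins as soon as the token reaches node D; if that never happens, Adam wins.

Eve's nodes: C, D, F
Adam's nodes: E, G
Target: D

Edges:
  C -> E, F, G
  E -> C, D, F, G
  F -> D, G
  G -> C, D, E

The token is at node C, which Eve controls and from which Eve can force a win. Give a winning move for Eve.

A0 = {D}
A1: add {F} — F (Eve) has F→D.
A2: add {C} — C (Eve) has C→F.
A3 = A2; e.g. E (Adam) can still go to G. Fixed point.
From C, successor F is in the attractor (rank 1); the other successors E, G are not.

F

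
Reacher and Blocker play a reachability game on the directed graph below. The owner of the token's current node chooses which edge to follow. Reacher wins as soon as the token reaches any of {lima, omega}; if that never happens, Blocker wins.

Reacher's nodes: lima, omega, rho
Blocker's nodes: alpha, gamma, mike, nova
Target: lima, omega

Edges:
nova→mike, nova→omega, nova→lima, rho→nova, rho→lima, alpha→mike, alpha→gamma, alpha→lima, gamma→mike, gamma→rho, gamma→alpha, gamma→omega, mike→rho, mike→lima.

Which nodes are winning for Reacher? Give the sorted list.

lima, mike, nova, omega, rho

A0 = {lima, omega}
A1: add {rho} — rho (Reacher) has rho→lima.
A2: add {mike} — mike (Blocker): all of {rho, lima} already in.
A3: add {nova} — nova (Blocker): all of {mike, omega, lima} already in.
A4 = A3; e.g. gamma (Blocker) can still go to alpha. Fixed point.
Reacher's winning region = {lima, mike, nova, omega, rho}.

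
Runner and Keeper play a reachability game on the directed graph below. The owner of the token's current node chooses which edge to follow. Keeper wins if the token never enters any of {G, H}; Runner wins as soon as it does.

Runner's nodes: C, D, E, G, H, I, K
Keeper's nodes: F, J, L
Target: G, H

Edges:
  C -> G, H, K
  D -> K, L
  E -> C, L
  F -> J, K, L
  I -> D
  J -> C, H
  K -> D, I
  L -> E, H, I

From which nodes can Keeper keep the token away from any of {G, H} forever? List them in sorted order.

A0 = {G, H}
A1: add {C} — C (Runner) has C→G.
A2: add {E, J} — E (Runner) has E→C; J (Keeper): all of {C, H} already in.
A3 = A2; e.g. D (Runner) has no edge into A2. Fixed point.
Runner's attractor = {C, E, G, H, J}; Keeper avoids the target exactly from the complement.

D, F, I, K, L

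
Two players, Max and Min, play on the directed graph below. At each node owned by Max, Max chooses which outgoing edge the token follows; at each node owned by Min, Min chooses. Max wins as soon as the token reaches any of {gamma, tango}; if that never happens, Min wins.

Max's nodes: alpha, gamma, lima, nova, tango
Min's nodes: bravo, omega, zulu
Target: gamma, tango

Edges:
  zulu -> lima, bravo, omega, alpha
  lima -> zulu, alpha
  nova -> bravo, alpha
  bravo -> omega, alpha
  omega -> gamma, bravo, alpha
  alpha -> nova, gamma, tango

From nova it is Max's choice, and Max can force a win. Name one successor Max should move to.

A0 = {gamma, tango}
A1: add {alpha} — alpha (Max) has alpha→gamma.
A2: add {lima, nova} — lima (Max) has lima→alpha; nova (Max) has nova→alpha.
A3 = A2; e.g. zulu (Min) can still go to bravo. Fixed point.
From nova, successor alpha is in the attractor (rank 1); the other successor bravo is not.

alpha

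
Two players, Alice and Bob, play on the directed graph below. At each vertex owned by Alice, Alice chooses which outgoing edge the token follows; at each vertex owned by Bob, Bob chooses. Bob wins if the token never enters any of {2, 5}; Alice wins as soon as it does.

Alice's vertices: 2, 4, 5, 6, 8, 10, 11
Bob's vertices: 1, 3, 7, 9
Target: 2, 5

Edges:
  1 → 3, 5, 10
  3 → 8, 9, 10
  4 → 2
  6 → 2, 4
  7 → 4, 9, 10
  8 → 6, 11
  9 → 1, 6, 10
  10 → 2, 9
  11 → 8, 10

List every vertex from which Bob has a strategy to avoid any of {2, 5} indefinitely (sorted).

1, 3, 7, 9

A0 = {2, 5}
A1: add {4, 6, 10} — 4 (Alice) has 4→2; 6 (Alice) has 6→2; 10 (Alice) has 10→2.
A2: add {8, 11} — 8 (Alice) has 8→6; 11 (Alice) has 11→10.
A3 = A2; e.g. 1 (Bob) can still go to 3. Fixed point.
Alice's attractor = {2, 4, 5, 6, 8, 10, 11}; Bob avoids the target exactly from the complement.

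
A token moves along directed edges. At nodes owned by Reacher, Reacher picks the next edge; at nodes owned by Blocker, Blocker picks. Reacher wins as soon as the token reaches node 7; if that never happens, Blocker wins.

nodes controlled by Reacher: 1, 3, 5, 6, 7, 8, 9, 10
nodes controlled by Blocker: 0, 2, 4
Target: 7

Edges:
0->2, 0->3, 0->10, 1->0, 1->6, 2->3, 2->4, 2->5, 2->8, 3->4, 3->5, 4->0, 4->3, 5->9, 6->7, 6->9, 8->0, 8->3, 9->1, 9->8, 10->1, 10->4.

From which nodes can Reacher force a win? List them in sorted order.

A0 = {7}
A1: add {6} — 6 (Reacher) has 6→7.
A2: add {1} — 1 (Reacher) has 1→6.
A3: add {9, 10} — 9 (Reacher) has 9→1; 10 (Reacher) has 10→1.
A4: add {5} — 5 (Reacher) has 5→9.
A5: add {3} — 3 (Reacher) has 3→5.
A6: add {8} — 8 (Reacher) has 8→3.
A7 = A6; e.g. 0 (Blocker) can still go to 2. Fixed point.
Reacher's winning region = {1, 3, 5, 6, 7, 8, 9, 10}.

1, 3, 5, 6, 7, 8, 9, 10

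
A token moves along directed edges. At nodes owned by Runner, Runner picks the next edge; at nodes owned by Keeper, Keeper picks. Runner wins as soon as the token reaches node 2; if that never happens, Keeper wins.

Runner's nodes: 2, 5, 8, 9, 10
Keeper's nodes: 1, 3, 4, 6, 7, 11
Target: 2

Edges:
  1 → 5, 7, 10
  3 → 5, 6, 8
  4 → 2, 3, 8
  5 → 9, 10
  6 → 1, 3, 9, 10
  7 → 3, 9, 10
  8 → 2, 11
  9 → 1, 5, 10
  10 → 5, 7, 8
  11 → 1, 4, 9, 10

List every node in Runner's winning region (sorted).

A0 = {2}
A1: add {8} — 8 (Runner) has 8→2.
A2: add {10} — 10 (Runner) has 10→8.
A3: add {5, 9} — 5 (Runner) has 5→10; 9 (Runner) has 9→10.
A4 = A3; e.g. 1 (Keeper) can still go to 7. Fixed point.
Runner's winning region = {2, 5, 8, 9, 10}.

2, 5, 8, 9, 10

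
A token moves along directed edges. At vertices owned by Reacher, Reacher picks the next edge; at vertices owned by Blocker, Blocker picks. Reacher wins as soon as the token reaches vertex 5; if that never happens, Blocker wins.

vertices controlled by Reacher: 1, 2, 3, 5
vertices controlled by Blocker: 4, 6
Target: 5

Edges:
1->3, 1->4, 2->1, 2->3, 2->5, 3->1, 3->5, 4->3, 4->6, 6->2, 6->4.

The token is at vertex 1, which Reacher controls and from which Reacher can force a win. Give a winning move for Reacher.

A0 = {5}
A1: add {2, 3} — 2 (Reacher) has 2→5; 3 (Reacher) has 3→5.
A2: add {1} — 1 (Reacher) has 1→3.
A3 = A2; e.g. 4 (Blocker) can still go to 6. Fixed point.
From 1, successor 3 is in the attractor (rank 1); the other successor 4 is not.

3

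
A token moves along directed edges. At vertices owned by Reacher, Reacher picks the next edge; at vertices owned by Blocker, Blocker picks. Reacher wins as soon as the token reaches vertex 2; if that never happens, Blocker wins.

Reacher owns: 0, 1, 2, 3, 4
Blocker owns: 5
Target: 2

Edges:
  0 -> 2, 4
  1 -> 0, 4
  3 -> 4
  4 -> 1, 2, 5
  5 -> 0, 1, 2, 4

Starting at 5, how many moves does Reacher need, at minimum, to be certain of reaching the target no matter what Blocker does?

A0 = {2}
A1: add {0, 4} — 0 (Reacher) has 0→2; 4 (Reacher) has 4→2.
A2: add {1, 3} — 1 (Reacher) has 1→0; 3 (Reacher) has 3→4.
A3: add {5} — 5 (Blocker): all of {0, 1, 2, 4} already in.
A3 = all vertices. Fixed point.
5 enters the attractor at level 3, so Reacher can force the target in 3 moves from there.

3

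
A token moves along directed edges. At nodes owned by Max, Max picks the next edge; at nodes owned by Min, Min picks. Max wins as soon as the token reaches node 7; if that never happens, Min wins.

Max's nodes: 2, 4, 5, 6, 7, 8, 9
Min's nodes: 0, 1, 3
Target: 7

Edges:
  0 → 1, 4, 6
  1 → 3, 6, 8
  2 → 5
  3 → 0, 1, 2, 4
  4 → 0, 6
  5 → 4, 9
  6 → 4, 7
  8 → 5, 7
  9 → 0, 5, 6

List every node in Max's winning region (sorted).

2, 4, 5, 6, 7, 8, 9

A0 = {7}
A1: add {6, 8} — 6 (Max) has 6→7; 8 (Max) has 8→7.
A2: add {4, 9} — 4 (Max) has 4→6; 9 (Max) has 9→6.
A3: add {5} — 5 (Max) has 5→4.
A4: add {2} — 2 (Max) has 2→5.
A5 = A4; e.g. 0 (Min) can still go to 1. Fixed point.
Max's winning region = {2, 4, 5, 6, 7, 8, 9}.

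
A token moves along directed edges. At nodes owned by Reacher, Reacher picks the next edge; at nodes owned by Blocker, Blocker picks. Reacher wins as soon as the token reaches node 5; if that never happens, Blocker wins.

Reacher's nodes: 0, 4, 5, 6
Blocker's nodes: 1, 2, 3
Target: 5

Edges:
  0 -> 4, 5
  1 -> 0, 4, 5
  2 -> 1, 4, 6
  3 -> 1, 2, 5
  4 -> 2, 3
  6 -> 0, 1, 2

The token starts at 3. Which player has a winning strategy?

A0 = {5}
A1: add {0} — 0 (Reacher) has 0→5.
A2: add {6} — 6 (Reacher) has 6→0.
A3 = A2; e.g. 1 (Blocker) can still go to 4. Fixed point.
3 never enters the attractor, so Blocker can avoid the target forever.

Blocker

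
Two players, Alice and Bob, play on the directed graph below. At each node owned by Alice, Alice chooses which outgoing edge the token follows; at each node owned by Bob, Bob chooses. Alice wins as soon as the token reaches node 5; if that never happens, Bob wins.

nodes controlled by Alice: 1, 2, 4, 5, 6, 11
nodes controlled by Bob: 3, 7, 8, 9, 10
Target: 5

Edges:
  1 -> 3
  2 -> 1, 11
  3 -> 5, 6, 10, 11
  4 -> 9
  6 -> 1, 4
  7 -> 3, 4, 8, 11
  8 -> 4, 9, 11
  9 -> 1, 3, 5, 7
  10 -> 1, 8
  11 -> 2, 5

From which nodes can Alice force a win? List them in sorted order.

2, 5, 11

A0 = {5}
A1: add {11} — 11 (Alice) has 11→5.
A2: add {2} — 2 (Alice) has 2→11.
A3 = A2; e.g. 1 (Alice) has no edge into A2. Fixed point.
Alice's winning region = {2, 5, 11}.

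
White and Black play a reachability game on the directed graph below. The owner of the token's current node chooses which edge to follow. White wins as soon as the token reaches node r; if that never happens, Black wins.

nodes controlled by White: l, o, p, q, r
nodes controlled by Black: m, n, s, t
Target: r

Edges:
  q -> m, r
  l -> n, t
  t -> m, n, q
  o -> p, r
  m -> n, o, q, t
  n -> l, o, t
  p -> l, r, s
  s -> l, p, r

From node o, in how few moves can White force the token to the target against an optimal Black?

1

A0 = {r}
A1: add {o, p, q} — o (White) has o→r; p (White) has p→r; q (White) has q→r.
A2 = A1; e.g. l (White) has no edge into A1. Fixed point.
o enters the attractor at level 1, so White can force the target in 1 move from there.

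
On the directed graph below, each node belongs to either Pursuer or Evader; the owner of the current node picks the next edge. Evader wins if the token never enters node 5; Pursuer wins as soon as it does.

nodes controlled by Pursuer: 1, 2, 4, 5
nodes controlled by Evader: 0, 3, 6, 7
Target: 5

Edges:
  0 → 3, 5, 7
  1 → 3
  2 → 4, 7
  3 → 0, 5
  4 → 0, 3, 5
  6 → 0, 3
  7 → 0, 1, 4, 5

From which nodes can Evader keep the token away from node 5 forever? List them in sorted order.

0, 1, 3, 6, 7

A0 = {5}
A1: add {4} — 4 (Pursuer) has 4→5.
A2: add {2} — 2 (Pursuer) has 2→4.
A3 = A2; e.g. 0 (Evader) can still go to 3. Fixed point.
Pursuer's attractor = {2, 4, 5}; Evader avoids the target exactly from the complement.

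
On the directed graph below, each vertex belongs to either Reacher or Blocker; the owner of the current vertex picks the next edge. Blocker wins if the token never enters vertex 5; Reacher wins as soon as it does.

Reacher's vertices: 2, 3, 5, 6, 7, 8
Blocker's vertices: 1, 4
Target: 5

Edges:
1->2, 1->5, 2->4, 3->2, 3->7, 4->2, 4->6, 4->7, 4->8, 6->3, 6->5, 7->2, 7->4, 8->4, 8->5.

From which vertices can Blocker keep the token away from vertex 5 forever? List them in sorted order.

1, 2, 3, 4, 7

A0 = {5}
A1: add {6, 8} — 6 (Reacher) has 6→5; 8 (Reacher) has 8→5.
A2 = A1; e.g. 1 (Blocker) can still go to 2. Fixed point.
Reacher's attractor = {5, 6, 8}; Blocker avoids the target exactly from the complement.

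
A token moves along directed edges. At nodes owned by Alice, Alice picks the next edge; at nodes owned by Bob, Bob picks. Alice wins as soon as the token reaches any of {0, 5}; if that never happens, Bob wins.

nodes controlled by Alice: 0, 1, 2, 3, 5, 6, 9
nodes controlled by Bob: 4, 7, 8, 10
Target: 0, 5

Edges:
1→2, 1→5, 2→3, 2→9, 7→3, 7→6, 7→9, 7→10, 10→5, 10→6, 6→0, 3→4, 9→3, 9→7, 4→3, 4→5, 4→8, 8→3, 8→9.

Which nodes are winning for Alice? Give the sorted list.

0, 1, 5, 6, 10

A0 = {0, 5}
A1: add {1, 6} — 1 (Alice) has 1→5; 6 (Alice) has 6→0.
A2: add {10} — 10 (Bob): all of {5, 6} already in.
A3 = A2; e.g. 2 (Alice) has no edge into A2. Fixed point.
Alice's winning region = {0, 1, 5, 6, 10}.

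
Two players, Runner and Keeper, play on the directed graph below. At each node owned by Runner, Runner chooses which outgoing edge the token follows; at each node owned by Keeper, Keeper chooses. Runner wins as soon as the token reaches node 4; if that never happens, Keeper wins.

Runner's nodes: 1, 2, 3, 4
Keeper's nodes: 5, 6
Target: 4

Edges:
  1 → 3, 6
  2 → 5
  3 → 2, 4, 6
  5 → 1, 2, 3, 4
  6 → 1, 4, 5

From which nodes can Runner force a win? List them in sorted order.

1, 3, 4

A0 = {4}
A1: add {3} — 3 (Runner) has 3→4.
A2: add {1} — 1 (Runner) has 1→3.
A3 = A2; e.g. 2 (Runner) has no edge into A2. Fixed point.
Runner's winning region = {1, 3, 4}.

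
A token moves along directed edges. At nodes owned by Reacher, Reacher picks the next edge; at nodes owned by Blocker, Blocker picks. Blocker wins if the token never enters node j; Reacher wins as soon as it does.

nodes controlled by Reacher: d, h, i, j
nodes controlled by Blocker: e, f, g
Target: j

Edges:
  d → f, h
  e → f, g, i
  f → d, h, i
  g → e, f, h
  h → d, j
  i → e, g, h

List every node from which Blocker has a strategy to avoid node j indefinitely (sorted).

A0 = {j}
A1: add {h} — h (Reacher) has h→j.
A2: add {d, i} — d (Reacher) has d→h; i (Reacher) has i→h.
A3: add {f} — f (Blocker): all of {d, h, i} already in.
A4 = A3; e.g. e (Blocker) can still go to g. Fixed point.
Reacher's attractor = {d, f, h, i, j}; Blocker avoids the target exactly from the complement.

e, g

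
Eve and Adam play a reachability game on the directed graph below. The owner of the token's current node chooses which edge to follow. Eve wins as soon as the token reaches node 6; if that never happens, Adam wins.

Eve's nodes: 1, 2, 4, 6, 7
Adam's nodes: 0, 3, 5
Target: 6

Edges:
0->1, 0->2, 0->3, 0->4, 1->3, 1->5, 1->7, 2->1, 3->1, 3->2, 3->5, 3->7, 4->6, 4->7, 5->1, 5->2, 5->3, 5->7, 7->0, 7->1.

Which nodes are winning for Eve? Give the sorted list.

A0 = {6}
A1: add {4} — 4 (Eve) has 4→6.
A2 = A1; e.g. 0 (Adam) can still go to 1. Fixed point.
Eve's winning region = {4, 6}.

4, 6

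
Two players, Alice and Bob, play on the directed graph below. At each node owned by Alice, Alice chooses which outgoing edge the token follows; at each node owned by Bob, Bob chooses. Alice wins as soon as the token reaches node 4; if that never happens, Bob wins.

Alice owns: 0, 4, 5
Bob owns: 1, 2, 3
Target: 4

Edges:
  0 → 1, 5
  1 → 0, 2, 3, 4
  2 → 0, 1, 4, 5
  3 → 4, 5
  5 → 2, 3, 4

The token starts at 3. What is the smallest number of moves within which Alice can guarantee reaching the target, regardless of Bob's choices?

A0 = {4}
A1: add {5} — 5 (Alice) has 5→4.
A2: add {0, 3} — 0 (Alice) has 0→5; 3 (Bob): all of {4, 5} already in.
A3 = A2; e.g. 1 (Bob) can still go to 2. Fixed point.
3 enters the attractor at level 2, so Alice can force the target in 2 moves from there.

2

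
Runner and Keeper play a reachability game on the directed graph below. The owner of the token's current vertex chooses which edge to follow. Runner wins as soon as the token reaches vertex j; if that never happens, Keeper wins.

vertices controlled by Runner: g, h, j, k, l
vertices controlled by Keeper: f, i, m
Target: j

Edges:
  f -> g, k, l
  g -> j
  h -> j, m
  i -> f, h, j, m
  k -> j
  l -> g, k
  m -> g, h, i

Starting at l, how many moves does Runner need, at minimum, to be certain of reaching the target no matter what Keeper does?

2

A0 = {j}
A1: add {g, h, k} — g (Runner) has g→j; h (Runner) has h→j; k (Runner) has k→j.
A2: add {l} — l (Runner) has l→g.
l enters the attractor at level 2, so Runner can force the target in 2 moves from there.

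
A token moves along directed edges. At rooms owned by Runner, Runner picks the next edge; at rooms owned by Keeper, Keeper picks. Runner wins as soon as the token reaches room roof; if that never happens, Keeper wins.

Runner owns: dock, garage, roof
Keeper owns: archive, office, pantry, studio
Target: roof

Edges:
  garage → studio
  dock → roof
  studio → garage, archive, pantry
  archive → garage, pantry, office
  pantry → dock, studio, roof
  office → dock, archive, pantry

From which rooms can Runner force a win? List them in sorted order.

dock, roof

A0 = {roof}
A1: add {dock} — dock (Runner) has dock→roof.
A2 = A1; e.g. garage (Runner) has no edge into A1. Fixed point.
Runner's winning region = {dock, roof}.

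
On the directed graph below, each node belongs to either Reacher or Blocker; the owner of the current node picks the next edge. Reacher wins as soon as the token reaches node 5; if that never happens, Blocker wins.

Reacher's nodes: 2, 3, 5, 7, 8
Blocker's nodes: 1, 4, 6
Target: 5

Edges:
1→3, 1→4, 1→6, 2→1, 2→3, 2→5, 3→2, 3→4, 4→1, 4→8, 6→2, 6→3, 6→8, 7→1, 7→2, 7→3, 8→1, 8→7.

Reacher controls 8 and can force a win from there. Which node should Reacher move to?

A0 = {5}
A1: add {2} — 2 (Reacher) has 2→5.
A2: add {3, 7} — 3 (Reacher) has 3→2; 7 (Reacher) has 7→2.
A3: add {8} — 8 (Reacher) has 8→7.
A4: add {6} — 6 (Blocker): all of {2, 3, 8} already in.
A5 = A4; e.g. 1 (Blocker) can still go to 4. Fixed point.
From 8, successor 7 is in the attractor (rank 2); the other successor 1 is not.

7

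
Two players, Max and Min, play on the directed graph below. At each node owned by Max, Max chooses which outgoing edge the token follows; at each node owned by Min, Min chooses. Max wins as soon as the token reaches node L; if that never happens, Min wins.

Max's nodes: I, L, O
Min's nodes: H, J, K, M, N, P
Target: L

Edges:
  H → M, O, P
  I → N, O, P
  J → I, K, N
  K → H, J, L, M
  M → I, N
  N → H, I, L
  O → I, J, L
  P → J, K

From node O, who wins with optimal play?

A0 = {L}
A1: add {O} — O (Max) has O→L.
O ∈ A1, so Max can force the target.

Max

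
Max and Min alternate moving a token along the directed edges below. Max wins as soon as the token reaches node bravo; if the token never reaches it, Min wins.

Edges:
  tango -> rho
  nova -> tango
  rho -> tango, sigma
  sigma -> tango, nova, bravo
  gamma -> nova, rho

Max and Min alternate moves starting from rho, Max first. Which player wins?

Track states (vertex, player-to-move).
A0 = {(bravo,Max), (bravo,Min)}
A1: add {(sigma,Max)}.
A2 = A1; e.g. (tango,Max) stays out. (rho,Max) never enters ⇒ Min avoids the target.

Min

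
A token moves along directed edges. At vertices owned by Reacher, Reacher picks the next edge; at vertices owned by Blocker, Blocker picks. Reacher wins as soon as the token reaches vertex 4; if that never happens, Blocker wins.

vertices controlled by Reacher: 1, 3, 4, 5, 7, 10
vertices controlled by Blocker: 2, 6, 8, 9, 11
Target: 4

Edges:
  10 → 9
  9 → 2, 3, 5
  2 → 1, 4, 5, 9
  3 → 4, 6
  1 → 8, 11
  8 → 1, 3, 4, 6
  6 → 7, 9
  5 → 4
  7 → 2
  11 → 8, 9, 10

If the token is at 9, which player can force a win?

Blocker

A0 = {4}
A1: add {3, 5} — 3 (Reacher) has 3→4; 5 (Reacher) has 5→4.
A2 = A1; e.g. 1 (Reacher) has no edge into A1. Fixed point.
9 never enters the attractor, so Blocker can avoid the target forever.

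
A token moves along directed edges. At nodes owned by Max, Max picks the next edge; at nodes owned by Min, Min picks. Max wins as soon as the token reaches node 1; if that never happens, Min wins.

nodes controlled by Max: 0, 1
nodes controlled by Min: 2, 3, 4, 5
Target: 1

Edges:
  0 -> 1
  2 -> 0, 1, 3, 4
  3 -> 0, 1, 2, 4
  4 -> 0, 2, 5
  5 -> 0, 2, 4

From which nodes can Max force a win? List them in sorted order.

0, 1

A0 = {1}
A1: add {0} — 0 (Max) has 0→1.
A2 = A1; e.g. 2 (Min) can still go to 3. Fixed point.
Max's winning region = {0, 1}.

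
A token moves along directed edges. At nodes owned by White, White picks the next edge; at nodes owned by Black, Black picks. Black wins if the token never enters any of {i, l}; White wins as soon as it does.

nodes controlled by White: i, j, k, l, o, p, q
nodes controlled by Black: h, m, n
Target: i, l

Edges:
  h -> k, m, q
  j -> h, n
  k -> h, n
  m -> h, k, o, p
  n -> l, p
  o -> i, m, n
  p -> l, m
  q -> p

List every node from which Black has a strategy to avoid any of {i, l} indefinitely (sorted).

h, m

A0 = {i, l}
A1: add {o, p} — o (White) has o→i; p (White) has p→l.
A2: add {n, q} — n (Black): all of {l, p} already in; q (White) has q→p.
A3: add {j, k} — j (White) has j→n; k (White) has k→n.
A4 = A3; e.g. h (Black) can still go to m. Fixed point.
White's attractor = {i, j, k, l, n, o, p, q}; Black avoids the target exactly from the complement.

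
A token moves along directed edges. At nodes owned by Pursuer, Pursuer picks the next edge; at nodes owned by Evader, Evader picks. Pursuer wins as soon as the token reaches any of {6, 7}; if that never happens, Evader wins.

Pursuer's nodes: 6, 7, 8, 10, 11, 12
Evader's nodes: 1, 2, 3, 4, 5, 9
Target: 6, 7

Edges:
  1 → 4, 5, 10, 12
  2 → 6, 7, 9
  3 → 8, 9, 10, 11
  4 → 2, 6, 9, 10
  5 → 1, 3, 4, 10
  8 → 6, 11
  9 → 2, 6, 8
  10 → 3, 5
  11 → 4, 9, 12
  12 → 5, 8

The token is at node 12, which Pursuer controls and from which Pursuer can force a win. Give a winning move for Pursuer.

8

A0 = {6, 7}
A1: add {8} — 8 (Pursuer) has 8→6.
A2: add {12} — 12 (Pursuer) has 12→8.
A3: add {11} — 11 (Pursuer) has 11→12.
A4 = A3; e.g. 1 (Evader) can still go to 4. Fixed point.
From 12, successor 8 is in the attractor (rank 1); the other successor 5 is not.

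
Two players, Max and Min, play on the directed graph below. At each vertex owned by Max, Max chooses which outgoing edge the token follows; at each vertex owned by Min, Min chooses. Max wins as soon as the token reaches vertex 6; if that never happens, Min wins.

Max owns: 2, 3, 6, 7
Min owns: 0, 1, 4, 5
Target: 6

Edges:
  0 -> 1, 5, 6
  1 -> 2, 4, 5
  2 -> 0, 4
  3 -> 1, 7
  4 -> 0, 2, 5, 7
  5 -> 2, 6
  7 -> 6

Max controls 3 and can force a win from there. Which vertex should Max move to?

7

A0 = {6}
A1: add {7} — 7 (Max) has 7→6.
A2: add {3} — 3 (Max) has 3→7.
A3 = A2; e.g. 0 (Min) can still go to 1. Fixed point.
From 3, successor 7 is in the attractor (rank 1); the other successor 1 is not.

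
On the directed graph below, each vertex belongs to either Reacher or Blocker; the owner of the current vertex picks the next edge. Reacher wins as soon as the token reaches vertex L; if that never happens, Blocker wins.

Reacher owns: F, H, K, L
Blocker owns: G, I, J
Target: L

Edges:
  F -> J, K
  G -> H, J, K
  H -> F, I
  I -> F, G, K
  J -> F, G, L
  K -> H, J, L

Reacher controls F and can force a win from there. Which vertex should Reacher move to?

A0 = {L}
A1: add {K} — K (Reacher) has K→L.
A2: add {F} — F (Reacher) has F→K.
A3: add {H} — H (Reacher) has H→F.
A4 = A3; e.g. G (Blocker) can still go to J. Fixed point.
From F, successor K is in the attractor (rank 1); the other successor J is not.

K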